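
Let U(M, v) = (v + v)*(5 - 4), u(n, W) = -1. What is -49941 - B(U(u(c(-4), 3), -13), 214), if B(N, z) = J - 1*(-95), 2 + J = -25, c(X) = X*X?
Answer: -50009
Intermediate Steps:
c(X) = X²
J = -27 (J = -2 - 25 = -27)
U(M, v) = 2*v (U(M, v) = (2*v)*1 = 2*v)
B(N, z) = 68 (B(N, z) = -27 - 1*(-95) = -27 + 95 = 68)
-49941 - B(U(u(c(-4), 3), -13), 214) = -49941 - 1*68 = -49941 - 68 = -50009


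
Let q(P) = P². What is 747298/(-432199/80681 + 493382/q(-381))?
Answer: -8752155873750018/22931885897 ≈ -3.8166e+5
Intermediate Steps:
747298/(-432199/80681 + 493382/q(-381)) = 747298/(-432199/80681 + 493382/((-381)²)) = 747298/(-432199*1/80681 + 493382/145161) = 747298/(-432199/80681 + 493382*(1/145161)) = 747298/(-432199/80681 + 493382/145161) = 747298/(-22931885897/11711734641) = 747298*(-11711734641/22931885897) = -8752155873750018/22931885897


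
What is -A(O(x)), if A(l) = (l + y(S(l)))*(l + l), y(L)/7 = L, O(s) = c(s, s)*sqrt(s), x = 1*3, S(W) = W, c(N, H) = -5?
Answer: -1200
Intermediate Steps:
x = 3
O(s) = -5*sqrt(s)
y(L) = 7*L
A(l) = 16*l**2 (A(l) = (l + 7*l)*(l + l) = (8*l)*(2*l) = 16*l**2)
-A(O(x)) = -16*(-5*sqrt(3))**2 = -16*75 = -1*1200 = -1200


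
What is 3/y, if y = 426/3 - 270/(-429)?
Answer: 429/20396 ≈ 0.021034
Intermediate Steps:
y = 20396/143 (y = 426*(⅓) - 270*(-1/429) = 142 + 90/143 = 20396/143 ≈ 142.63)
3/y = 3/(20396/143) = 3*(143/20396) = 429/20396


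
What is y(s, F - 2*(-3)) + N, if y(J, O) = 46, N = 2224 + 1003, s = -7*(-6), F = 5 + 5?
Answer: 3273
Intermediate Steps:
F = 10
s = 42
N = 3227
y(s, F - 2*(-3)) + N = 46 + 3227 = 3273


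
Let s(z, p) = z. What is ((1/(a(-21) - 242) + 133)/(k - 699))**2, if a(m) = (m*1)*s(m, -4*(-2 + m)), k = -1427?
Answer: 175138756/44747902369 ≈ 0.0039139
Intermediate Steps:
a(m) = m**2 (a(m) = (m*1)*m = m*m = m**2)
((1/(a(-21) - 242) + 133)/(k - 699))**2 = ((1/((-21)**2 - 242) + 133)/(-1427 - 699))**2 = ((1/(441 - 242) + 133)/(-2126))**2 = ((1/199 + 133)*(-1/2126))**2 = ((26468/199)*(-1/2126))**2 = (-13234/211537)**2 = 175138756/44747902369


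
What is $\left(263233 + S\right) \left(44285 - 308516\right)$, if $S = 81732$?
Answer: $-91150446915$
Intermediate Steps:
$\left(263233 + S\right) \left(44285 - 308516\right) = \left(263233 + 81732\right) \left(44285 - 308516\right) = 344965 \left(-264231\right) = -91150446915$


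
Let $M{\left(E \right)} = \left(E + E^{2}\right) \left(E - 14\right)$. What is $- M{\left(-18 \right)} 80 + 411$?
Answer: $783771$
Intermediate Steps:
$M{\left(E \right)} = \left(-14 + E\right) \left(E + E^{2}\right)$ ($M{\left(E \right)} = \left(E + E^{2}\right) \left(-14 + E\right) = \left(-14 + E\right) \left(E + E^{2}\right)$)
$- M{\left(-18 \right)} 80 + 411 = - \left(-18\right) \left(-14 + \left(-18\right)^{2} - -234\right) 80 + 411 = - \left(-18\right) \left(-14 + 324 + 234\right) 80 + 411 = - \left(-18\right) 544 \cdot 80 + 411 = \left(-1\right) \left(-9792\right) 80 + 411 = 9792 \cdot 80 + 411 = 783360 + 411 = 783771$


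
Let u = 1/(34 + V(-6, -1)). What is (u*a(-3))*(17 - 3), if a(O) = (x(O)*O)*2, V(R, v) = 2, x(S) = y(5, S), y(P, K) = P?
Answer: -35/3 ≈ -11.667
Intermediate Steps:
x(S) = 5
a(O) = 10*O (a(O) = (5*O)*2 = 10*O)
u = 1/36 (u = 1/(34 + 2) = 1/36 ≈ 0.027778)
(u*a(-3))*(17 - 3) = ((10*(-3))/36)*(17 - 3) = ((1/36)*(-30))*14 = -⅚*14 = -35/3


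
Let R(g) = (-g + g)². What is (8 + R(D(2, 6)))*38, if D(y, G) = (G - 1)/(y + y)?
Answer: 304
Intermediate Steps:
D(y, G) = (-1 + G)/(2*y) (D(y, G) = (-1 + G)/((2*y)) = (-1 + G)*(1/(2*y)) = (-1 + G)/(2*y))
R(g) = 0 (R(g) = 0² = 0)
(8 + R(D(2, 6)))*38 = (8 + 0)*38 = 8*38 = 304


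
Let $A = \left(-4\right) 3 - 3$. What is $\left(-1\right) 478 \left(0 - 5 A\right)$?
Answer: $-35850$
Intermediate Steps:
$A = -15$ ($A = -12 + \left(1 - 4\right) = -12 - 3 = -15$)
$\left(-1\right) 478 \left(0 - 5 A\right) = \left(-1\right) 478 \left(0 - -75\right) = - 478 \left(0 + 75\right) = \left(-478\right) 75 = -35850$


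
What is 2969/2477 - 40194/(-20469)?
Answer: 53444333/16900571 ≈ 3.1623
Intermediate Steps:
2969/2477 - 40194/(-20469) = 2969*(1/2477) - 40194*(-1/20469) = 2969/2477 + 13398/6823 = 53444333/16900571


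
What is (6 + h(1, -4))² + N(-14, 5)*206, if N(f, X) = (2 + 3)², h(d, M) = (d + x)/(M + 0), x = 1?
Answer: 20721/4 ≈ 5180.3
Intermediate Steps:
h(d, M) = (1 + d)/M (h(d, M) = (d + 1)/(M + 0) = (1 + d)/M)
N(f, X) = 25 (N(f, X) = 5² = 25)
(6 + h(1, -4))² + N(-14, 5)*206 = (6 + (1 + 1)/(-4))² + 25*206 = (6 - ¼*2)² + 5150 = (6 - ½)² + 5150 = (11/2)² + 5150 = 121/4 + 5150 = 20721/4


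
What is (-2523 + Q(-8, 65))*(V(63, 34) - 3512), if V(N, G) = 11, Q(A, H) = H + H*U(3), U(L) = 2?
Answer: 8150328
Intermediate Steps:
Q(A, H) = 3*H (Q(A, H) = H + H*2 = H + 2*H = 3*H)
(-2523 + Q(-8, 65))*(V(63, 34) - 3512) = (-2523 + 3*65)*(11 - 3512) = (-2523 + 195)*(-3501) = -2328*(-3501) = 8150328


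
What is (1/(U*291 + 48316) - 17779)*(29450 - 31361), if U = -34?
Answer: 1305413152407/38422 ≈ 3.3976e+7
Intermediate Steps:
(1/(U*291 + 48316) - 17779)*(29450 - 31361) = (1/(-34*291 + 48316) - 17779)*(29450 - 31361) = (1/(-9894 + 48316) - 17779)*(-1911) = (1/38422 - 17779)*(-1911) = -683104737/38422*(-1911) = 1305413152407/38422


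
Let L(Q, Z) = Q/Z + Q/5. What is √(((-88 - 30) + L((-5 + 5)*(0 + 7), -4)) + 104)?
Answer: I*√14 ≈ 3.7417*I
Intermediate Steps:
L(Q, Z) = Q/5 + Q/Z (L(Q, Z) = Q/Z + Q*(⅕) = Q/Z + Q/5 = Q/5 + Q/Z)
√(((-88 - 30) + L((-5 + 5)*(0 + 7), -4)) + 104) = √(((-88 - 30) + (((-5 + 5)*(0 + 7))/5 + ((-5 + 5)*(0 + 7))/(-4))) + 104) = √((-118 + ((0*7)/5 + (0*7)*(-¼))) + 104) = √((-118 + ((⅕)*0 + 0*(-¼))) + 104) = √((-118 + (0 + 0)) + 104) = √((-118 + 0) + 104) = √(-118 + 104) = √(-14) = I*√14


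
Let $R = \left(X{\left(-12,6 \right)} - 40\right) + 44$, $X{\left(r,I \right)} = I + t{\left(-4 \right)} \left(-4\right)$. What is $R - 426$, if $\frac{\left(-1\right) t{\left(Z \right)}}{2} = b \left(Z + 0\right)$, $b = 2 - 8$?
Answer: $-224$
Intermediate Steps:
$b = -6$ ($b = 2 - 8 = -6$)
$t{\left(Z \right)} = 12 Z$ ($t{\left(Z \right)} = - 2 \left(- 6 \left(Z + 0\right)\right) = - 2 \left(- 6 Z\right) = 12 Z$)
$X{\left(r,I \right)} = 192 + I$ ($X{\left(r,I \right)} = I + 12 \left(-4\right) \left(-4\right) = I - -192 = I + 192 = 192 + I$)
$R = 202$ ($R = \left(\left(192 + 6\right) - 40\right) + 44 = \left(198 - 40\right) + 44 = 158 + 44 = 202$)
$R - 426 = 202 - 426 = -224$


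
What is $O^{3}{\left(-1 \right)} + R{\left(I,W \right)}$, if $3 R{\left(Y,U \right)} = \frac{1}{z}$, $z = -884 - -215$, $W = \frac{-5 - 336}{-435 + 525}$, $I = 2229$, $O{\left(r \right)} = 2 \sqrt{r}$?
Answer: $- \frac{1}{2007} - 8 i \approx -0.00049826 - 8.0 i$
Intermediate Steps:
$W = - \frac{341}{90} \approx -3.7889$
$z = -669$ ($z = -884 + 215 = -669$)
$R{\left(Y,U \right)} = - \frac{1}{2007}$ ($R{\left(Y,U \right)} = \frac{1}{3 \left(-669\right)} = \frac{1}{3} \left(- \frac{1}{669}\right) = - \frac{1}{2007}$)
$O^{3}{\left(-1 \right)} + R{\left(I,W \right)} = \left(2 \sqrt{-1}\right)^{3} - \frac{1}{2007} = \left(2 i\right)^{3} - \frac{1}{2007} = - 8 i - \frac{1}{2007} = - \frac{1}{2007} - 8 i$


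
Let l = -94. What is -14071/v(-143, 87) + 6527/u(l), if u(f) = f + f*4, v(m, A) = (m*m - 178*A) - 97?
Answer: -9593438/571755 ≈ -16.779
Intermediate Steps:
v(m, A) = -97 + m**2 - 178*A (v(m, A) = (m**2 - 178*A) - 97 = -97 + m**2 - 178*A)
u(f) = 5*f (u(f) = f + 4*f = 5*f)
-14071/v(-143, 87) + 6527/u(l) = -14071/(-97 + (-143)**2 - 178*87) + 6527/((5*(-94))) = -14071/(-97 + 20449 - 15486) + 6527/(-470) = -14071/4866 + 6527*(-1/470) = -14071*1/4866 - 6527/470 = -14071/4866 - 6527/470 = -9593438/571755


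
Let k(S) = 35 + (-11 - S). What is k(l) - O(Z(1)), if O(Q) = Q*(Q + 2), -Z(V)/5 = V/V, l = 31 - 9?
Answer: -13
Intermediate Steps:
l = 22
k(S) = 24 - S
Z(V) = -5 (Z(V) = -5*V/V = -5*1 = -5)
O(Q) = Q*(2 + Q)
k(l) - O(Z(1)) = (24 - 1*22) - (-5)*(2 - 5) = (24 - 22) - (-5)*(-3) = 2 - 1*15 = 2 - 15 = -13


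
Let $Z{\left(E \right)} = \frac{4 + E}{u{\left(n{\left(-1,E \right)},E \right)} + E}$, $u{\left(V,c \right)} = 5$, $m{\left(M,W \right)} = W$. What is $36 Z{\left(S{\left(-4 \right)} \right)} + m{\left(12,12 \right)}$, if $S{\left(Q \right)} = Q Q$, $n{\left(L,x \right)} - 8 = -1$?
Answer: $\frac{324}{7} \approx 46.286$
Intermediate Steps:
$n{\left(L,x \right)} = 7$ ($n{\left(L,x \right)} = 8 - 1 = 7$)
$S{\left(Q \right)} = Q^{2}$
$Z{\left(E \right)} = \frac{4 + E}{5 + E}$
$36 Z{\left(S{\left(-4 \right)} \right)} + m{\left(12,12 \right)} = 36 \frac{4 + \left(-4\right)^{2}}{5 + \left(-4\right)^{2}} + 12 = 36 \frac{4 + 16}{5 + 16} + 12 = 36 \cdot \frac{1}{21} \cdot 20 + 12 = 36 \cdot \frac{20}{21} + 12 = \frac{240}{7} + 12 = \frac{324}{7}$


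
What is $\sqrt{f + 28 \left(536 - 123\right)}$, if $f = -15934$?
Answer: $i \sqrt{4370} \approx 66.106 i$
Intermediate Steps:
$\sqrt{f + 28 \left(536 - 123\right)} = \sqrt{-15934 + 28 \left(536 - 123\right)} = \sqrt{-15934 + 28 \cdot 413} = \sqrt{-15934 + 11564} = \sqrt{-4370} = i \sqrt{4370}$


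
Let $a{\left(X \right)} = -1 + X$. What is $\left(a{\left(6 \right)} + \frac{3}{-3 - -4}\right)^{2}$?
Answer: $64$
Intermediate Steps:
$\left(a{\left(6 \right)} + \frac{3}{-3 - -4}\right)^{2} = \left(\left(-1 + 6\right) + \frac{3}{-3 - -4}\right)^{2} = \left(5 + \frac{3}{-3 + 4}\right)^{2} = \left(5 + \frac{3}{1}\right)^{2} = \left(5 + 3 \cdot 1\right)^{2} = \left(5 + 3\right)^{2} = 8^{2} = 64$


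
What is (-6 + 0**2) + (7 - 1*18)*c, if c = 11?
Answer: -127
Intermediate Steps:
(-6 + 0**2) + (7 - 1*18)*c = (-6 + 0**2) + (7 - 1*18)*11 = (-6 + 0) + (7 - 18)*11 = -6 - 11*11 = -6 - 121 = -127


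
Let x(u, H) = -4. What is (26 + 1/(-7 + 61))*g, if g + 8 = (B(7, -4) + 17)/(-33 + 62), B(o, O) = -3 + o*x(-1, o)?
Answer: -57605/261 ≈ -220.71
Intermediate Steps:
B(o, O) = -3 - 4*o (B(o, O) = -3 + o*(-4) = -3 - 4*o)
g = -246/29 (g = -8 + ((-3 - 4*7) + 17)/(-33 + 62) = -8 + ((-3 - 28) + 17)/29 = -8 + (-31 + 17)*(1/29) = -8 - 14*1/29 = -8 - 14/29 = -246/29 ≈ -8.4828)
(26 + 1/(-7 + 61))*g = (26 + 1/(-7 + 61))*(-246/29) = (26 + 1/54)*(-246/29) = (1405/54)*(-246/29) = -57605/261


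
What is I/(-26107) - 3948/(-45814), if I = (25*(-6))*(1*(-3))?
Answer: 41227068/598033049 ≈ 0.068938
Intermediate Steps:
I = 450 (I = -150*(-3) = 450)
I/(-26107) - 3948/(-45814) = 450/(-26107) - 3948/(-45814) = 450*(-1/26107) - 3948*(-1/45814) = -450/26107 + 1974/22907 = 41227068/598033049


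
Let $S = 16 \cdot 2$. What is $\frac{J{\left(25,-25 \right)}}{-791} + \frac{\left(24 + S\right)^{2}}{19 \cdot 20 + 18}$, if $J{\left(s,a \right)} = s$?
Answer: $\frac{1235313}{157409} \approx 7.8478$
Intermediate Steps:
$S = 32$
$\frac{J{\left(25,-25 \right)}}{-791} + \frac{\left(24 + S\right)^{2}}{19 \cdot 20 + 18} = \frac{25}{-791} + \frac{\left(24 + 32\right)^{2}}{19 \cdot 20 + 18} = 25 \left(- \frac{1}{791}\right) + \frac{56^{2}}{380 + 18} = - \frac{25}{791} + \frac{3136}{398} = - \frac{25}{791} + 3136 \cdot \frac{1}{398} = - \frac{25}{791} + \frac{1568}{199} = \frac{1235313}{157409}$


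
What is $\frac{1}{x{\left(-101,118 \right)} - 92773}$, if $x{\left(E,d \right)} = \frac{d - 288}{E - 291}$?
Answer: $- \frac{196}{18183423} \approx -1.0779 \cdot 10^{-5}$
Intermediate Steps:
$x{\left(E,d \right)} = \frac{-288 + d}{-291 + E}$
$\frac{1}{x{\left(-101,118 \right)} - 92773} = \frac{1}{\frac{-288 + 118}{-291 - 101} - 92773} = \frac{1}{\frac{1}{-392} \left(-170\right) - 92773} = \frac{1}{\left(- \frac{1}{392}\right) \left(-170\right) - 92773} = \frac{1}{\frac{85}{196} - 92773} = \frac{1}{- \frac{18183423}{196}} = - \frac{196}{18183423}$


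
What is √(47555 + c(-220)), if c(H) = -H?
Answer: 35*√39 ≈ 218.57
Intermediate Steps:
√(47555 + c(-220)) = √(47555 - 1*(-220)) = √(47555 + 220) = √47775 = 35*√39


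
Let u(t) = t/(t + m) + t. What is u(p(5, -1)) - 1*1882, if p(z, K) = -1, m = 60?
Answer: -111098/59 ≈ -1883.0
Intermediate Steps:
u(t) = t + t/(60 + t) (u(t) = t/(t + 60) + t = t/(60 + t) + t = t + t/(60 + t))
u(p(5, -1)) - 1*1882 = -(61 - 1)/(60 - 1) - 1*1882 = -1*60/59 - 1882 = -1*1/59*60 - 1882 = -60/59 - 1882 = -111098/59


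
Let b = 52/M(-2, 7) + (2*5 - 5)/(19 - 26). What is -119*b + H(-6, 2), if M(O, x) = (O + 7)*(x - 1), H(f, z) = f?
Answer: -1909/15 ≈ -127.27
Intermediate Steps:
M(O, x) = (-1 + x)*(7 + O) (M(O, x) = (7 + O)*(-1 + x) = (-1 + x)*(7 + O))
b = 107/105 (b = 52/(-7 - 1*(-2) + 7*7 - 2*7) + (2*5 - 5)/(19 - 26) = 52/(-7 + 2 + 49 - 14) + (10 - 5)/(-7) = 52/30 + 5*(-⅐) = 52*(1/30) - 5/7 = 26/15 - 5/7 = 107/105 ≈ 1.0190)
-119*b + H(-6, 2) = -119*107/105 - 6 = -1819/15 - 6 = -1909/15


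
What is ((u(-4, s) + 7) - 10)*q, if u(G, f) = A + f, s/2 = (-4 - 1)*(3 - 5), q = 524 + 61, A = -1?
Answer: 9360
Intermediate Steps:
q = 585
s = 20 (s = 2*((-4 - 1)*(3 - 5)) = 2*(-5*(-2)) = 2*10 = 20)
u(G, f) = -1 + f
((u(-4, s) + 7) - 10)*q = (((-1 + 20) + 7) - 10)*585 = ((19 + 7) - 10)*585 = (26 - 10)*585 = 16*585 = 9360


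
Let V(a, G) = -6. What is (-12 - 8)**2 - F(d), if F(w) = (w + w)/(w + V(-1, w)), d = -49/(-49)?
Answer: 2002/5 ≈ 400.40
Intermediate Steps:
d = 1 (d = -49*(-1/49) = 1)
F(w) = 2*w/(-6 + w) (F(w) = (w + w)/(w - 6) = (2*w)/(-6 + w) = 2*w/(-6 + w))
(-12 - 8)**2 - F(d) = (-12 - 8)**2 - 2/(-6 + 1) = (-20)**2 - 2/(-5) = 400 - 2*(-1)/5 = 400 - 1*(-2/5) = 400 + 2/5 = 2002/5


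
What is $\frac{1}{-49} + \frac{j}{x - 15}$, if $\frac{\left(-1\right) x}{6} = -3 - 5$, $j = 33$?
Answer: $\frac{48}{49} \approx 0.97959$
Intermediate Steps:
$x = 48$ ($x = - 6 \left(-3 - 5\right) = \left(-6\right) \left(-8\right) = 48$)
$\frac{1}{-49} + \frac{j}{x - 15} = \frac{1}{-49} + \frac{33}{48 - 15} = - \frac{1}{49} + \frac{33}{33} = - \frac{1}{49} + 33 \cdot \frac{1}{33} = - \frac{1}{49} + 1 = \frac{48}{49}$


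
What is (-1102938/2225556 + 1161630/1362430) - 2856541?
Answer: -144358340798548789/50536071018 ≈ -2.8565e+6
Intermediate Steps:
(-1102938/2225556 + 1161630/1362430) - 2856541 = (-1102938*1/2225556 + 1161630*(1/1362430)) - 2856541 = (-183823/370926 + 116163/136243) - 2856541 = 18043279949/50536071018 - 2856541 = -144358340798548789/50536071018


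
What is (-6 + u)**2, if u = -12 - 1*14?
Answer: 1024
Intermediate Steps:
u = -26 (u = -12 - 14 = -26)
(-6 + u)**2 = (-6 - 26)**2 = (-32)**2 = 1024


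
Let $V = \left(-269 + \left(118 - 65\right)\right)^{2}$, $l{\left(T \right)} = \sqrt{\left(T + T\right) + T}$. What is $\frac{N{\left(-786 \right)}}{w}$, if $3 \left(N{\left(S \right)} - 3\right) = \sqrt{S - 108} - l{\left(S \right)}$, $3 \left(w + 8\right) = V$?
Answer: $\frac{3}{15544} - \frac{i \sqrt{262}}{15544} + \frac{i \sqrt{894}}{46632} \approx 0.000193 - 0.00040014 i$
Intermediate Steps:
$l{\left(T \right)} = \sqrt{3} \sqrt{T}$ ($l{\left(T \right)} = \sqrt{2 T + T} = \sqrt{3 T} = \sqrt{3} \sqrt{T}$)
$V = 46656$ ($V = \left(-269 + 53\right)^{2} = \left(-216\right)^{2} = 46656$)
$w = 15544$ ($w = -8 + \frac{1}{3} \cdot 46656 = -8 + 15552 = 15544$)
$N{\left(S \right)} = 3 + \frac{\sqrt{-108 + S}}{3} - \frac{\sqrt{3} \sqrt{S}}{3}$ ($N{\left(S \right)} = 3 + \frac{\sqrt{S - 108} - \sqrt{3} \sqrt{S}}{3} = 3 + \frac{\sqrt{-108 + S} - \sqrt{3} \sqrt{S}}{3} = 3 - \left(- \frac{\sqrt{-108 + S}}{3} + \frac{\sqrt{3} \sqrt{S}}{3}\right) = 3 + \frac{\sqrt{-108 + S}}{3} - \frac{\sqrt{3} \sqrt{S}}{3}$)
$\frac{N{\left(-786 \right)}}{w} = \frac{3 + \frac{\sqrt{-108 - 786}}{3} - \frac{\sqrt{3} \sqrt{-786}}{3}}{15544} = \left(3 + \frac{\sqrt{-894}}{3} - \frac{\sqrt{3} i \sqrt{786}}{3}\right) \frac{1}{15544} = \left(3 + \frac{i \sqrt{894}}{3} - i \sqrt{262}\right) \frac{1}{15544} = \left(3 - i \sqrt{262} + \frac{i \sqrt{894}}{3}\right) \frac{1}{15544} = \frac{3}{15544} - \frac{i \sqrt{262}}{15544} + \frac{i \sqrt{894}}{46632}$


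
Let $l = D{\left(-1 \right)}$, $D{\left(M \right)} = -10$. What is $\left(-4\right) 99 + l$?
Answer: $-406$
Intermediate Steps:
$l = -10$
$\left(-4\right) 99 + l = \left(-4\right) 99 - 10 = -396 - 10 = -406$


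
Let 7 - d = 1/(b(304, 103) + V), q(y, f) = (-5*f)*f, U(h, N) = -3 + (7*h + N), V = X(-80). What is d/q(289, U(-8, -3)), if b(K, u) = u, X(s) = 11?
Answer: -797/2191080 ≈ -0.00036375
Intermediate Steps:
V = 11
U(h, N) = -3 + N + 7*h (U(h, N) = -3 + (N + 7*h) = -3 + N + 7*h)
q(y, f) = -5*f**2
d = 797/114 (d = 7 - 1/(103 + 11) = 7 - 1/114 = 797/114 ≈ 6.9912)
d/q(289, U(-8, -3)) = 797/(114*((-5*(-3 - 3 + 7*(-8))**2))) = 797/(114*((-5*(-3 - 3 - 56)**2))) = 797/(114*((-5*(-62)**2))) = 797/(114*((-5*3844))) = (797/114)/(-19220) = (797/114)*(-1/19220) = -797/2191080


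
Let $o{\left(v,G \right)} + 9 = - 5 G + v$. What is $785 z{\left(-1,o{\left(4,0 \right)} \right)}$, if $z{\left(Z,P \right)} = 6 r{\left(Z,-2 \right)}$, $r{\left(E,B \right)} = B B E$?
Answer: $-18840$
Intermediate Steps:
$o{\left(v,G \right)} = -9 + v - 5 G$ ($o{\left(v,G \right)} = -9 - \left(- v + 5 G\right) = -9 + v - 5 G$)
$r{\left(E,B \right)} = E B^{2}$ ($r{\left(E,B \right)} = B^{2} E = E B^{2}$)
$z{\left(Z,P \right)} = 24 Z$ ($z{\left(Z,P \right)} = 6 Z \left(-2\right)^{2} = 6 Z 4 = 6 \cdot 4 Z = 24 Z$)
$785 z{\left(-1,o{\left(4,0 \right)} \right)} = 785 \cdot 24 \left(-1\right) = 785 \left(-24\right) = -18840$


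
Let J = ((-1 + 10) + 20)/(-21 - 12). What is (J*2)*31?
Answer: -1798/33 ≈ -54.485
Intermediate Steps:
J = -29/33 (J = (9 + 20)/(-33) = 29*(-1/33) = -29/33 ≈ -0.87879)
(J*2)*31 = -29/33*2*31 = -58/33*31 = -1798/33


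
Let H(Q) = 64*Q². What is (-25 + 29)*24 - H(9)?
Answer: -5088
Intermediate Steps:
(-25 + 29)*24 - H(9) = (-25 + 29)*24 - 64*9² = 4*24 - 64*81 = 96 - 1*5184 = 96 - 5184 = -5088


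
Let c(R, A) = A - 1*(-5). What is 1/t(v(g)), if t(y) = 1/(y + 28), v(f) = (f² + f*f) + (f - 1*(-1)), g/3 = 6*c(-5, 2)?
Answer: 31907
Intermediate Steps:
c(R, A) = 5 + A (c(R, A) = A + 5 = 5 + A)
g = 126 (g = 3*(6*(5 + 2)) = 3*(6*7) = 3*42 = 126)
v(f) = 1 + f + 2*f² (v(f) = (f² + f²) + (f + 1) = 2*f² + (1 + f) = 1 + f + 2*f²)
t(y) = 1/(28 + y)
1/t(v(g)) = 1/(1/(28 + (1 + 126 + 2*126²))) = 1/(1/(28 + (1 + 126 + 2*15876))) = 1/(1/(28 + (1 + 126 + 31752))) = 1/(1/(28 + 31879)) = 1/(1/31907) = 31907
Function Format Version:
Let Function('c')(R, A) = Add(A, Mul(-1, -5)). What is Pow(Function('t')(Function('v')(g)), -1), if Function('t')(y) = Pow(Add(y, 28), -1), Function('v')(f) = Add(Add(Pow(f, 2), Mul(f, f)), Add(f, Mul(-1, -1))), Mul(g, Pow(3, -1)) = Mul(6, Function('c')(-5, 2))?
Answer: 31907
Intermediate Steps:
Function('c')(R, A) = Add(5, A) (Function('c')(R, A) = Add(A, 5) = Add(5, A))
g = 126 (g = Mul(3, Mul(6, Add(5, 2))) = Mul(3, Mul(6, 7)) = Mul(3, 42) = 126)
Function('v')(f) = Add(1, f, Mul(2, Pow(f, 2))) (Function('v')(f) = Add(Add(Pow(f, 2), Pow(f, 2)), Add(f, 1)) = Add(Mul(2, Pow(f, 2)), Add(1, f)) = Add(1, f, Mul(2, Pow(f, 2))))
Function('t')(y) = Pow(Add(28, y), -1)
Pow(Function('t')(Function('v')(g)), -1) = Pow(Pow(Add(28, Add(1, 126, Mul(2, Pow(126, 2)))), -1), -1) = Pow(Pow(Add(28, Add(1, 126, Mul(2, 15876))), -1), -1) = Pow(Pow(Add(28, Add(1, 126, 31752)), -1), -1) = Pow(Pow(Add(28, 31879), -1), -1) = Pow(Pow(31907, -1), -1) = Pow(Rational(1, 31907), -1) = 31907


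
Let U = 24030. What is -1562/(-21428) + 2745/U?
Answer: 24332/130029 ≈ 0.18713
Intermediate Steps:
-1562/(-21428) + 2745/U = -1562/(-21428) + 2745/24030 = -1562*(-1/21428) + 2745*(1/24030) = 71/974 + 61/534 = 24332/130029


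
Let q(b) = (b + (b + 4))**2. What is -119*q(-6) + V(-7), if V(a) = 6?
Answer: -7610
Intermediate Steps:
q(b) = (4 + 2*b)**2 (q(b) = (b + (4 + b))**2 = (4 + 2*b)**2)
-119*q(-6) + V(-7) = -476*(2 - 6)**2 + 6 = -476*(-4)**2 + 6 = -476*16 + 6 = -119*64 + 6 = -7616 + 6 = -7610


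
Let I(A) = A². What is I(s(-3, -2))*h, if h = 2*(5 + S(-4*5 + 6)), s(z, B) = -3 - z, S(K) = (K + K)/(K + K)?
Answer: 0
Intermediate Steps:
S(K) = 1 (S(K) = (2*K)/((2*K)) = (2*K)*(1/(2*K)) = 1)
h = 12 (h = 2*(5 + 1) = 2*6 = 12)
I(s(-3, -2))*h = (-3 - 1*(-3))²*12 = (-3 + 3)²*12 = 0²*12 = 0*12 = 0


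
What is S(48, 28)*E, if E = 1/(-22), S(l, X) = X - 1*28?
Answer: 0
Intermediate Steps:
S(l, X) = -28 + X (S(l, X) = X - 28 = -28 + X)
E = -1/22 ≈ -0.045455
S(48, 28)*E = (-28 + 28)*(-1/22) = 0*(-1/22) = 0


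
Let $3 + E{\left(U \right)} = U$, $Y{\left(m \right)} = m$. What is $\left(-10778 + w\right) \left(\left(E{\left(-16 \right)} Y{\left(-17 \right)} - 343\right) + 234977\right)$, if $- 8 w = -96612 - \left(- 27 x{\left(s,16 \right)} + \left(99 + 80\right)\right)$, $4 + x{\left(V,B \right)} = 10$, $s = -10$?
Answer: $\frac{2444727585}{8} \approx 3.0559 \cdot 10^{8}$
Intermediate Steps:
$x{\left(V,B \right)} = 6$ ($x{\left(V,B \right)} = -4 + 10 = 6$)
$E{\left(U \right)} = -3 + U$
$w = \frac{96629}{8}$ ($w = - \frac{-96612 - \left(\left(-27\right) 6 + \left(99 + 80\right)\right)}{8} = - \frac{-96612 - \left(-162 + 179\right)}{8} = - \frac{-96612 - 17}{8} = \left(- \frac{1}{8}\right) \left(-96629\right) = \frac{96629}{8} \approx 12079.0$)
$\left(-10778 + w\right) \left(\left(E{\left(-16 \right)} Y{\left(-17 \right)} - 343\right) + 234977\right) = \left(-10778 + \frac{96629}{8}\right) \left(\left(\left(-3 - 16\right) \left(-17\right) - 343\right) + 234977\right) = \frac{10405 \left(\left(\left(-19\right) \left(-17\right) - 343\right) + 234977\right)}{8} = \frac{10405 \left(\left(323 - 343\right) + 234977\right)}{8} = \frac{10405 \left(-20 + 234977\right)}{8} = \frac{10405}{8} \cdot 234957 = \frac{2444727585}{8}$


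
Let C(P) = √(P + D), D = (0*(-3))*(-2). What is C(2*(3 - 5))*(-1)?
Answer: -2*I ≈ -2.0*I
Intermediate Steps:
D = 0 (D = 0*(-2) = 0)
C(P) = √P (C(P) = √(P + 0) = √P)
C(2*(3 - 5))*(-1) = √(2*(3 - 5))*(-1) = √(2*(-2))*(-1) = √(-4)*(-1) = (2*I)*(-1) = -2*I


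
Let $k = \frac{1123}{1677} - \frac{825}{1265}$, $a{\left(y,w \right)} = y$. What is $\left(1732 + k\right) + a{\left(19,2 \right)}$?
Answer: $\frac{67538495}{38571} \approx 1751.0$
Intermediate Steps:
$k = \frac{674}{38571}$ ($k = 1123 \cdot \frac{1}{1677} - \frac{15}{23} = \frac{1123}{1677} - \frac{15}{23} = \frac{674}{38571} \approx 0.017474$)
$\left(1732 + k\right) + a{\left(19,2 \right)} = \left(1732 + \frac{674}{38571}\right) + 19 = \frac{66805646}{38571} + 19 = \frac{67538495}{38571}$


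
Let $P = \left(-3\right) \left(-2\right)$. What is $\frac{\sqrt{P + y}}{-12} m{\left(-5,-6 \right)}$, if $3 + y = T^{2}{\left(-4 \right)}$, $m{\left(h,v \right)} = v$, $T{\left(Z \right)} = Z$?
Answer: $\frac{\sqrt{19}}{2} \approx 2.1795$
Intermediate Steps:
$P = 6$
$y = 13$ ($y = -3 + \left(-4\right)^{2} = -3 + 16 = 13$)
$\frac{\sqrt{P + y}}{-12} m{\left(-5,-6 \right)} = \frac{\sqrt{6 + 13}}{-12} \left(-6\right) = - \frac{\sqrt{19}}{12} \left(-6\right) = \frac{\sqrt{19}}{2}$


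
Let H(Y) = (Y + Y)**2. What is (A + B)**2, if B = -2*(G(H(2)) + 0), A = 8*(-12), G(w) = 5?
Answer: 11236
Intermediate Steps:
H(Y) = 4*Y**2 (H(Y) = (2*Y)**2 = 4*Y**2)
A = -96
B = -10 (B = -2*(5 + 0) = -2*5 = -10)
(A + B)**2 = (-96 - 10)**2 = (-106)**2 = 11236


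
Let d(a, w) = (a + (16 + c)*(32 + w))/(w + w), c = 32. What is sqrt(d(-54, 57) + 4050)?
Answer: sqrt(4087) ≈ 63.930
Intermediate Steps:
d(a, w) = (1536 + a + 48*w)/(2*w) (d(a, w) = (a + (16 + 32)*(32 + w))/(w + w) = (a + 48*(32 + w))/((2*w)) = (a + (1536 + 48*w))*(1/(2*w)) = (1536 + a + 48*w)*(1/(2*w)) = (1536 + a + 48*w)/(2*w))
sqrt(d(-54, 57) + 4050) = sqrt((1/2)*(1536 - 54 + 48*57)/57 + 4050) = sqrt((1/2)*(1/57)*(1536 - 54 + 2736) + 4050) = sqrt((1/2)*(1/57)*4218 + 4050) = sqrt(37 + 4050) = sqrt(4087)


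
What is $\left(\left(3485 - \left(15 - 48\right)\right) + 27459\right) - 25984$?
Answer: $4993$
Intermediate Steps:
$\left(\left(3485 - \left(15 - 48\right)\right) + 27459\right) - 25984 = \left(\left(3485 - -33\right) + 27459\right) - 25984 = \left(\left(3485 + 33\right) + 27459\right) - 25984 = \left(3518 + 27459\right) - 25984 = 30977 - 25984 = 4993$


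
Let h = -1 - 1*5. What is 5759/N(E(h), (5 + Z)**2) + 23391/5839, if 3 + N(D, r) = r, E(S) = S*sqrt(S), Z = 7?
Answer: 36924932/823299 ≈ 44.850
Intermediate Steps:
h = -6 (h = -1 - 5 = -6)
E(S) = S**(3/2)
N(D, r) = -3 + r
5759/N(E(h), (5 + Z)**2) + 23391/5839 = 5759/(-3 + (5 + 7)**2) + 23391/5839 = 5759/(-3 + 12**2) + 23391*(1/5839) = 5759/(-3 + 144) + 23391/5839 = 5759/141 + 23391/5839 = 36924932/823299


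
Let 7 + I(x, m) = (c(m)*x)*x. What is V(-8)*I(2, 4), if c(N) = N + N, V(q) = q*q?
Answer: 1600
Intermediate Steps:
V(q) = q²
c(N) = 2*N
I(x, m) = -7 + 2*m*x² (I(x, m) = -7 + ((2*m)*x)*x = -7 + (2*m*x)*x = -7 + 2*m*x²)
V(-8)*I(2, 4) = (-8)²*(-7 + 2*4*2²) = 64*(-7 + 2*4*4) = 64*(-7 + 32) = 64*25 = 1600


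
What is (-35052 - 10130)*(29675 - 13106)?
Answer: -748620558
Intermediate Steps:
(-35052 - 10130)*(29675 - 13106) = -45182*16569 = -748620558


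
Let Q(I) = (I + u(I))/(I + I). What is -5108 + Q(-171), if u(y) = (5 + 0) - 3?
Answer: -1746767/342 ≈ -5107.5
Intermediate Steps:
u(y) = 2 (u(y) = 5 - 3 = 2)
Q(I) = (2 + I)/(2*I) (Q(I) = (I + 2)/(I + I) = (2 + I)/((2*I)) = (2 + I)*(1/(2*I)) = (2 + I)/(2*I))
-5108 + Q(-171) = -5108 + (½)*(2 - 171)/(-171) = -5108 + (½)*(-1/171)*(-169) = -5108 + 169/342 = -1746767/342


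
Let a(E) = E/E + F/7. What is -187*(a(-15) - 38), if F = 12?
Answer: 46189/7 ≈ 6598.4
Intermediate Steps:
a(E) = 19/7 (a(E) = E/E + 12/7 = 1 + 12*(1/7) = 1 + 12/7 = 19/7)
-187*(a(-15) - 38) = -187*(19/7 - 38) = -187*(-247/7) = 46189/7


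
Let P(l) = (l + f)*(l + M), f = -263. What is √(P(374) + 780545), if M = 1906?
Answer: 5*√41345 ≈ 1016.7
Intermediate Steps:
P(l) = (-263 + l)*(1906 + l) (P(l) = (l - 263)*(l + 1906) = (-263 + l)*(1906 + l))
√(P(374) + 780545) = √((-501278 + 374² + 1643*374) + 780545) = √((-501278 + 139876 + 614482) + 780545) = √(253080 + 780545) = √1033625 = 5*√41345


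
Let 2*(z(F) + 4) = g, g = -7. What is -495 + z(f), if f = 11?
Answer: -1005/2 ≈ -502.50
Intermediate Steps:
z(F) = -15/2 (z(F) = -4 + (½)*(-7) = -4 - 7/2 = -15/2)
-495 + z(f) = -495 - 15/2 = -1005/2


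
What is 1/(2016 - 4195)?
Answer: -1/2179 ≈ -0.00045893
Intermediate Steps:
1/(2016 - 4195) = 1/(-2179) = -1/2179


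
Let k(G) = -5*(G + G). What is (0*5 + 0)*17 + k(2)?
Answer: -20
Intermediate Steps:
k(G) = -10*G
(0*5 + 0)*17 + k(2) = (0*5 + 0)*17 - 10*2 = (0 + 0)*17 - 20 = 0*17 - 20 = 0 - 20 = -20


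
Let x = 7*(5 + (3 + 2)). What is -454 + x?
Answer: -384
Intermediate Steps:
x = 70 (x = 7*(5 + 5) = 7*10 = 70)
-454 + x = -454 + 70 = -384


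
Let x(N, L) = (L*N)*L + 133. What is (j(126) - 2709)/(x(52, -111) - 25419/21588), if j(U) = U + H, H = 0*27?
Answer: -18587268/4611368227 ≈ -0.0040307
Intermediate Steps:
H = 0
x(N, L) = 133 + N*L**2 (x(N, L) = N*L**2 + 133 = 133 + N*L**2)
j(U) = U (j(U) = U + 0 = U)
(j(126) - 2709)/(x(52, -111) - 25419/21588) = (126 - 2709)/((133 + 52*(-111)**2) - 25419/21588) = -2583/((133 + 52*12321) - 25419*1/21588) = -2583/((133 + 640692) - 8473/7196) = -2583/(640825 - 8473/7196) = -2583/4611368227/7196 = -2583*7196/4611368227 = -18587268/4611368227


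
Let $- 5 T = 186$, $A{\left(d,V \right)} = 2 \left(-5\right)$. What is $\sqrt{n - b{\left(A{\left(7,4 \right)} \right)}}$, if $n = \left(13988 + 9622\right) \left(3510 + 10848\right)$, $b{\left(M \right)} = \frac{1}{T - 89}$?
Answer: $\frac{\sqrt{134973545016335}}{631} \approx 18412.0$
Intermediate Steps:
$A{\left(d,V \right)} = -10$
$T = - \frac{186}{5}$ ($T = \left(- \frac{1}{5}\right) 186 = - \frac{186}{5} \approx -37.2$)
$b{\left(M \right)} = - \frac{5}{631}$ ($b{\left(M \right)} = \frac{1}{- \frac{186}{5} - 89} = \frac{1}{- \frac{631}{5}} = - \frac{5}{631}$)
$n = 338992380$ ($n = 23610 \cdot 14358 = 338992380$)
$\sqrt{n - b{\left(A{\left(7,4 \right)} \right)}} = \sqrt{338992380 - - \frac{5}{631}} = \sqrt{338992380 + \frac{5}{631}} = \sqrt{\frac{213904191785}{631}} = \frac{\sqrt{134973545016335}}{631}$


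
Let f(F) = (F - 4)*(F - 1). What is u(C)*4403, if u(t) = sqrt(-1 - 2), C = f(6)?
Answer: 4403*I*sqrt(3) ≈ 7626.2*I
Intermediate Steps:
f(F) = (-1 + F)*(-4 + F) (f(F) = (-4 + F)*(-1 + F) = (-1 + F)*(-4 + F))
C = 10 (C = 4 + 6**2 - 5*6 = 4 + 36 - 30 = 10)
u(t) = I*sqrt(3) (u(t) = sqrt(-3) = I*sqrt(3))
u(C)*4403 = (I*sqrt(3))*4403 = 4403*I*sqrt(3)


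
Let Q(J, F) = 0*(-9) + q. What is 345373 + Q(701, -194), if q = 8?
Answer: 345381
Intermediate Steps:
Q(J, F) = 8 (Q(J, F) = 0*(-9) + 8 = 0 + 8 = 8)
345373 + Q(701, -194) = 345373 + 8 = 345381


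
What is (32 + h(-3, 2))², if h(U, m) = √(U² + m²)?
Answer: (32 + √13)² ≈ 1267.8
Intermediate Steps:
(32 + h(-3, 2))² = (32 + √((-3)² + 2²))² = (32 + √(9 + 4))² = (32 + √13)²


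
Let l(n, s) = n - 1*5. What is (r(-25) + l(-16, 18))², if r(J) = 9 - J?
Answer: 169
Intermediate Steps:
l(n, s) = -5 + n (l(n, s) = n - 5 = -5 + n)
(r(-25) + l(-16, 18))² = ((9 - 1*(-25)) + (-5 - 16))² = ((9 + 25) - 21)² = (34 - 21)² = 13² = 169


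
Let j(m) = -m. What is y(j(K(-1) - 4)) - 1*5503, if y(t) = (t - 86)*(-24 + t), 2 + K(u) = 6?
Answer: -3439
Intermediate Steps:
K(u) = 4 (K(u) = -2 + 6 = 4)
y(t) = (-86 + t)*(-24 + t)
y(j(K(-1) - 4)) - 1*5503 = (2064 + (-(4 - 4))² - (-110)*(4 - 4)) - 1*5503 = (2064 + (-1*0)² - (-110)*0) - 5503 = (2064 + 0² - 110*0) - 5503 = (2064 + 0 + 0) - 5503 = 2064 - 5503 = -3439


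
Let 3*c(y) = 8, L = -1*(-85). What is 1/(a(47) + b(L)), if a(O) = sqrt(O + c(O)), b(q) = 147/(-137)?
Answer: 60417/2731754 + 18769*sqrt(447)/2731754 ≈ 0.16738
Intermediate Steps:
L = 85
c(y) = 8/3 (c(y) = (1/3)*8 = 8/3)
b(q) = -147/137 (b(q) = 147*(-1/137) = -147/137)
a(O) = sqrt(8/3 + O) (a(O) = sqrt(O + 8/3) = sqrt(8/3 + O))
1/(a(47) + b(L)) = 1/(sqrt(24 + 9*47)/3 - 147/137) = 1/(sqrt(24 + 423)/3 - 147/137) = 1/(sqrt(447)/3 - 147/137) = 1/(-147/137 + sqrt(447)/3)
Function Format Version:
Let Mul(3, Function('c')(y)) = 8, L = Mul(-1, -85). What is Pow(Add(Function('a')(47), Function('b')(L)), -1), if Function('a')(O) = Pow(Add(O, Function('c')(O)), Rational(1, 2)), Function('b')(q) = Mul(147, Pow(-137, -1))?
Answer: Add(Rational(60417, 2731754), Mul(Rational(18769, 2731754), Pow(447, Rational(1, 2)))) ≈ 0.16738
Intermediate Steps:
L = 85
Function('c')(y) = Rational(8, 3) (Function('c')(y) = Mul(Rational(1, 3), 8) = Rational(8, 3))
Function('b')(q) = Rational(-147, 137) (Function('b')(q) = Mul(147, Rational(-1, 137)) = Rational(-147, 137))
Function('a')(O) = Pow(Add(Rational(8, 3), O), Rational(1, 2)) (Function('a')(O) = Pow(Add(O, Rational(8, 3)), Rational(1, 2)) = Pow(Add(Rational(8, 3), O), Rational(1, 2)))
Pow(Add(Function('a')(47), Function('b')(L)), -1) = Pow(Add(Mul(Rational(1, 3), Pow(Add(24, Mul(9, 47)), Rational(1, 2))), Rational(-147, 137)), -1) = Pow(Add(Mul(Rational(1, 3), Pow(Add(24, 423), Rational(1, 2))), Rational(-147, 137)), -1) = Pow(Add(Mul(Rational(1, 3), Pow(447, Rational(1, 2))), Rational(-147, 137)), -1) = Pow(Add(Rational(-147, 137), Mul(Rational(1, 3), Pow(447, Rational(1, 2)))), -1)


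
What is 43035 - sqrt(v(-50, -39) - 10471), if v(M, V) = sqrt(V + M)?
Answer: 43035 - sqrt(-10471 + I*sqrt(89)) ≈ 43035.0 - 102.33*I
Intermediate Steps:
v(M, V) = sqrt(M + V)
43035 - sqrt(v(-50, -39) - 10471) = 43035 - sqrt(sqrt(-50 - 39) - 10471) = 43035 - sqrt(sqrt(-89) - 10471) = 43035 - sqrt(I*sqrt(89) - 10471) = 43035 - sqrt(-10471 + I*sqrt(89))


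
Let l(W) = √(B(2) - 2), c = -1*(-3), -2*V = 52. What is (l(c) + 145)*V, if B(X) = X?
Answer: -3770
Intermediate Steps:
V = -26 (V = -½*52 = -26)
c = 3
l(W) = 0 (l(W) = √(2 - 2) = √0 = 0)
(l(c) + 145)*V = (0 + 145)*(-26) = 145*(-26) = -3770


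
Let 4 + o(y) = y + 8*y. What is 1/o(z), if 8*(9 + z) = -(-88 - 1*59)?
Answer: 8/643 ≈ 0.012442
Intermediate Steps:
z = 75/8 (z = -9 + (-(-88 - 1*59))/8 = -9 + (-(-88 - 59))/8 = -9 + (-1*(-147))/8 = -9 + (⅛)*147 = -9 + 147/8 = 75/8 ≈ 9.3750)
o(y) = -4 + 9*y (o(y) = -4 + (y + 8*y) = -4 + 9*y)
1/o(z) = 1/(-4 + 9*(75/8)) = 1/(-4 + 675/8) = 1/(643/8) = 8/643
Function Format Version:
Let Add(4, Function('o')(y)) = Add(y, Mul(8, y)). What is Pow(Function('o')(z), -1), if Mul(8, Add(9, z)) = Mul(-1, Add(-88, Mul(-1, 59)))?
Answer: Rational(8, 643) ≈ 0.012442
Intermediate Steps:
z = Rational(75, 8) (z = Add(-9, Mul(Rational(1, 8), Mul(-1, Add(-88, Mul(-1, 59))))) = Add(-9, Mul(Rational(1, 8), Mul(-1, Add(-88, -59)))) = Add(-9, Mul(Rational(1, 8), Mul(-1, -147))) = Add(-9, Mul(Rational(1, 8), 147)) = Add(-9, Rational(147, 8)) = Rational(75, 8) ≈ 9.3750)
Function('o')(y) = Add(-4, Mul(9, y)) (Function('o')(y) = Add(-4, Add(y, Mul(8, y))) = Add(-4, Mul(9, y)))
Pow(Function('o')(z), -1) = Pow(Add(-4, Mul(9, Rational(75, 8))), -1) = Pow(Add(-4, Rational(675, 8)), -1) = Pow(Rational(643, 8), -1) = Rational(8, 643)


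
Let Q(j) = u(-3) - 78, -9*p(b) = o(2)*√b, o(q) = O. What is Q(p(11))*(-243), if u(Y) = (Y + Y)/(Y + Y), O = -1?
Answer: 18711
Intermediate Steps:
u(Y) = 1 (u(Y) = (2*Y)/((2*Y)) = (2*Y)*(1/(2*Y)) = 1)
o(q) = -1
p(b) = √b/9 (p(b) = -(-1)*√b/9 = √b/9)
Q(j) = -77 (Q(j) = 1 - 78 = -77)
Q(p(11))*(-243) = -77*(-243) = 18711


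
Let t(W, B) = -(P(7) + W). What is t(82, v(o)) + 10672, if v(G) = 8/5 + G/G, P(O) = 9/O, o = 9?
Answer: 74121/7 ≈ 10589.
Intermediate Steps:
v(G) = 13/5 (v(G) = 8*(⅕) + 1 = 8/5 + 1 = 13/5)
t(W, B) = -9/7 - W (t(W, B) = -(9/7 + W) = -9/7 - W)
t(82, v(o)) + 10672 = (-9/7 - 1*82) + 10672 = (-9/7 - 82) + 10672 = -583/7 + 10672 = 74121/7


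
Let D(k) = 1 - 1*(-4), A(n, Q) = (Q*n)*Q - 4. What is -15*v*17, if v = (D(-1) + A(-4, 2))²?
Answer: -57375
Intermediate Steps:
A(n, Q) = -4 + n*Q² (A(n, Q) = n*Q² - 4 = -4 + n*Q²)
D(k) = 5 (D(k) = 1 + 4 = 5)
v = 225 (v = (5 + (-4 - 4*2²))² = (5 + (-4 - 4*4))² = (5 + (-4 - 16))² = (5 - 20)² = (-15)² = 225)
-15*v*17 = -15*225*17 = -3375*17 = -57375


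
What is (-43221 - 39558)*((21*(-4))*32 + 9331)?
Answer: -549900897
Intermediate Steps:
(-43221 - 39558)*((21*(-4))*32 + 9331) = -82779*(-84*32 + 9331) = -82779*(-2688 + 9331) = -82779*6643 = -549900897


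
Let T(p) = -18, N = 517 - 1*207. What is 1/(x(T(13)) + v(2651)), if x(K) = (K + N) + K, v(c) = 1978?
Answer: 1/2252 ≈ 0.00044405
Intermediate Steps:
N = 310 (N = 517 - 207 = 310)
x(K) = 310 + 2*K (x(K) = (K + 310) + K = (310 + K) + K = 310 + 2*K)
1/(x(T(13)) + v(2651)) = 1/((310 + 2*(-18)) + 1978) = 1/((310 - 36) + 1978) = 1/(274 + 1978) = 1/2252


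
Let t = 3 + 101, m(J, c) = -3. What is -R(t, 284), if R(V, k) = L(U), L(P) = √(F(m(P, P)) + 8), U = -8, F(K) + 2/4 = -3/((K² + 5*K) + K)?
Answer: -√282/6 ≈ -2.7988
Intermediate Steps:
F(K) = -½ - 3/(K² + 6*K) (F(K) = -½ - 3/((K² + 5*K) + K) = -½ - 3/(K² + 6*K))
t = 104
L(P) = √282/6 (L(P) = √((½)*(-6 - 1*(-3)² - 6*(-3))/(-3*(6 - 3)) + 8) = √((½)*(-⅓)*(-6 - 1*9 + 18)/3 + 8) = √((½)*(-⅓)*(⅓)*(-6 - 9 + 18) + 8) = √((½)*(-⅓)*(⅓)*3 + 8) = √(-⅙ + 8) = √(47/6) = √282/6)
R(V, k) = √282/6
-R(t, 284) = -√282/6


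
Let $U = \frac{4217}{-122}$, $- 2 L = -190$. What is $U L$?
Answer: $- \frac{400615}{122} \approx -3283.7$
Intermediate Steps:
$L = 95$ ($L = \left(- \frac{1}{2}\right) \left(-190\right) = 95$)
$U = - \frac{4217}{122}$ ($U = 4217 \left(- \frac{1}{122}\right) = - \frac{4217}{122} \approx -34.566$)
$U L = \left(- \frac{4217}{122}\right) 95 = - \frac{400615}{122}$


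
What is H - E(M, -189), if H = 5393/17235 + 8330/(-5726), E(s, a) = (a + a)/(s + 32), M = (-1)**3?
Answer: 2415043742/218522565 ≈ 11.052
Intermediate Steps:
M = -1
E(s, a) = 2*a/(32 + s) (E(s, a) = (2*a)/(32 + s) = 2*a/(32 + s))
H = -8049088/7049115 (H = 5393*(1/17235) + 8330*(-1/5726) = 5393/17235 - 595/409 = -8049088/7049115 ≈ -1.1419)
H - E(M, -189) = -8049088/7049115 - 2*(-189)/(32 - 1) = -8049088/7049115 - 2*(-189)/31 = -8049088/7049115 - 1*(-378/31) = -8049088/7049115 + 378/31 = 2415043742/218522565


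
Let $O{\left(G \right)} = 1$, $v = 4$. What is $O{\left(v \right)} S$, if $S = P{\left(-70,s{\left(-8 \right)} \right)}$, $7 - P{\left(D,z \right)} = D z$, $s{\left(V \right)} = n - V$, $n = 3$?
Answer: $777$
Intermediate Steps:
$s{\left(V \right)} = 3 - V$
$P{\left(D,z \right)} = 7 - D z$
$S = 777$ ($S = 7 - - 70 \left(3 - -8\right) = 7 - - 70 \left(3 + 8\right) = 7 - \left(-70\right) 11 = 7 + 770 = 777$)
$O{\left(v \right)} S = 1 \cdot 777 = 777$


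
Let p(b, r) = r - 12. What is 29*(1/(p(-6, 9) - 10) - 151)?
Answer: -56956/13 ≈ -4381.2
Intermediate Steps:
p(b, r) = -12 + r
29*(1/(p(-6, 9) - 10) - 151) = 29*(1/((-12 + 9) - 10) - 151) = 29*(1/(-3 - 10) - 151) = 29*(1/(-13) - 151) = 29*(-1/13 - 151) = 29*(-1964/13) = -56956/13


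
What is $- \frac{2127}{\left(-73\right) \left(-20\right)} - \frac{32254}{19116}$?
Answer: $- \frac{21937643}{6977340} \approx -3.1441$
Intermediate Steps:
$- \frac{2127}{\left(-73\right) \left(-20\right)} - \frac{32254}{19116} = - \frac{2127}{1460} - \frac{16127}{9558} = - \frac{21937643}{6977340}$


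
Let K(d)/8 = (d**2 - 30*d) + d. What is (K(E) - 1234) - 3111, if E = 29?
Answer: -4345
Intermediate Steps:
K(d) = -232*d + 8*d**2 (K(d) = 8*((d**2 - 30*d) + d) = 8*(d**2 - 29*d) = -232*d + 8*d**2)
(K(E) - 1234) - 3111 = (8*29*(-29 + 29) - 1234) - 3111 = (8*29*0 - 1234) - 3111 = (0 - 1234) - 3111 = -1234 - 3111 = -4345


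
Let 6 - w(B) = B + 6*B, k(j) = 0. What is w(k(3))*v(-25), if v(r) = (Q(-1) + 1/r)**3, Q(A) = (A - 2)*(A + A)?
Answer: 19847694/15625 ≈ 1270.3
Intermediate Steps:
w(B) = 6 - 7*B (w(B) = 6 - (B + 6*B) = 6 - 7*B)
Q(A) = 2*A*(-2 + A) (Q(A) = (-2 + A)*(2*A) = 2*A*(-2 + A))
v(r) = (6 + 1/r)**3 (v(r) = (2*(-1)*(-2 - 1) + 1/r)**3 = (2*(-1)*(-3) + 1/r)**3 = (6 + 1/r)**3)
w(k(3))*v(-25) = (6 - 7*0)*((1 + 6*(-25))**3/(-25)**3) = (6 + 0)*(-(1 - 150)**3/15625) = 6*(-1/15625*(-149)**3) = 6*(-1/15625*(-3307949)) = 6*(3307949/15625) = 19847694/15625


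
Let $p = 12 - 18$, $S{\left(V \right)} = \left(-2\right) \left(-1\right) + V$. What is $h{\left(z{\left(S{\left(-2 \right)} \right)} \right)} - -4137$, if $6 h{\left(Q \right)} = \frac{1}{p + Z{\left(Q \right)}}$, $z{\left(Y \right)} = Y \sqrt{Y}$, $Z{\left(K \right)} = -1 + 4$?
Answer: $\frac{74465}{18} \approx 4136.9$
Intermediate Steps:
$S{\left(V \right)} = 2 + V$
$Z{\left(K \right)} = 3$
$z{\left(Y \right)} = Y^{\frac{3}{2}}$
$p = -6$
$h{\left(Q \right)} = - \frac{1}{18}$ ($h{\left(Q \right)} = \frac{1}{6 \left(-6 + 3\right)} = \frac{1}{6 \left(-3\right)} = \frac{1}{6} \left(- \frac{1}{3}\right) = - \frac{1}{18}$)
$h{\left(z{\left(S{\left(-2 \right)} \right)} \right)} - -4137 = - \frac{1}{18} - -4137 = - \frac{1}{18} + 4137 = \frac{74465}{18}$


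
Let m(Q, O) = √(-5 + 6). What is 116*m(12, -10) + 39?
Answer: 155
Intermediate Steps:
m(Q, O) = 1 (m(Q, O) = √1 = 1)
116*m(12, -10) + 39 = 116*1 + 39 = 116 + 39 = 155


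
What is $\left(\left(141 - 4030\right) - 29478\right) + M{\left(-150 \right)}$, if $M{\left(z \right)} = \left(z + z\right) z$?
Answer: $11633$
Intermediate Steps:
$M{\left(z \right)} = 2 z^{2}$ ($M{\left(z \right)} = 2 z z = 2 z^{2}$)
$\left(\left(141 - 4030\right) - 29478\right) + M{\left(-150 \right)} = \left(\left(141 - 4030\right) - 29478\right) + 2 \left(-150\right)^{2} = \left(\left(141 - 4030\right) - 29478\right) + 2 \cdot 22500 = \left(-3889 - 29478\right) + 45000 = -33367 + 45000 = 11633$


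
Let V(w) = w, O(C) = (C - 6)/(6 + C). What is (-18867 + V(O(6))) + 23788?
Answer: 4921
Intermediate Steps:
O(C) = (-6 + C)/(6 + C)
(-18867 + V(O(6))) + 23788 = (-18867 + (-6 + 6)/(6 + 6)) + 23788 = (-18867 + 0/12) + 23788 = (-18867 + (1/12)*0) + 23788 = (-18867 + 0) + 23788 = -18867 + 23788 = 4921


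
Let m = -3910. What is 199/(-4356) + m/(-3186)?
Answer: 910997/771012 ≈ 1.1816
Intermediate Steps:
199/(-4356) + m/(-3186) = 199/(-4356) - 3910/(-3186) = 199*(-1/4356) - 3910*(-1/3186) = -199/4356 + 1955/1593 = 910997/771012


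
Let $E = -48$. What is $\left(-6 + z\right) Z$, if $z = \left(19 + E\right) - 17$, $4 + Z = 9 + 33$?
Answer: $-1976$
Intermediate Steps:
$Z = 38$ ($Z = -4 + \left(9 + 33\right) = -4 + 42 = 38$)
$z = -46$ ($z = \left(19 - 48\right) - 17 = -29 - 17 = -46$)
$\left(-6 + z\right) Z = \left(-6 - 46\right) 38 = \left(-52\right) 38 = -1976$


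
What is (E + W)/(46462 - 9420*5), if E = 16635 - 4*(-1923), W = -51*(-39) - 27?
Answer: -26289/638 ≈ -41.205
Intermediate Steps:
W = 1962 (W = 1989 - 27 = 1962)
E = 24327 (E = 16635 - 1*(-7692) = 16635 + 7692 = 24327)
(E + W)/(46462 - 9420*5) = (24327 + 1962)/(46462 - 9420*5) = 26289/(46462 - 47100) = 26289/(-638) = 26289*(-1/638) = -26289/638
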